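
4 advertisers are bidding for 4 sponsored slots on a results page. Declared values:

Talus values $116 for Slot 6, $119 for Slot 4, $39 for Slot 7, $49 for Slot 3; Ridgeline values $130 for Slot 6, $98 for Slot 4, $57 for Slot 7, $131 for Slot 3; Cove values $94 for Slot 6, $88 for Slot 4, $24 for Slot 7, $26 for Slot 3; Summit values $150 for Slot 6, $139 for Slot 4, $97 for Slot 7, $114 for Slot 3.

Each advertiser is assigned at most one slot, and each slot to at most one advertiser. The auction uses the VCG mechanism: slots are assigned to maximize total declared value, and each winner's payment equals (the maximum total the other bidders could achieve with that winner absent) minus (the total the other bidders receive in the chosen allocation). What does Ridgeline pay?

Ridgeline pays $17.

Efficient allocation: Talus→Slot 4 ($119), Ridgeline→Slot 3 ($131), Cove→Slot 6 ($94), Summit→Slot 7 ($97); total welfare W = $441.
Ridgeline receives Slot 3 at value $131, so the others get W − 131 = $310.
Without Ridgeline: best allocation of the remaining 3 bidders over all 4 slots is Talus→Slot 4 ($119), Cove→Slot 6 ($94), Summit→Slot 3 ($114), total $327.
VCG payment = (others' best without Ridgeline) − (others' welfare with Ridgeline) = 327 − 310 = $17.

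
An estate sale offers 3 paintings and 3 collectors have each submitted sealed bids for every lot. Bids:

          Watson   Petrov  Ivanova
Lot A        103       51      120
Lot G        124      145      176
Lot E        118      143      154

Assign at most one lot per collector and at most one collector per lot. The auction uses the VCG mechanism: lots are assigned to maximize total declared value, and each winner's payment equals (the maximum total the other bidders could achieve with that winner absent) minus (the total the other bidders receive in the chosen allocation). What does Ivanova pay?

Ivanova pays $21.

Efficient allocation: Watson→Lot A ($103), Petrov→Lot E ($143), Ivanova→Lot G ($176); total welfare W = $422.
Ivanova receives Lot G at value $176, so the others get W − 176 = $246.
Without Ivanova: best allocation of the remaining 2 bidders over all 3 lots is Watson→Lot G ($124), Petrov→Lot E ($143), total $267.
VCG payment = (others' best without Ivanova) − (others' welfare with Ivanova) = 267 − 246 = $21.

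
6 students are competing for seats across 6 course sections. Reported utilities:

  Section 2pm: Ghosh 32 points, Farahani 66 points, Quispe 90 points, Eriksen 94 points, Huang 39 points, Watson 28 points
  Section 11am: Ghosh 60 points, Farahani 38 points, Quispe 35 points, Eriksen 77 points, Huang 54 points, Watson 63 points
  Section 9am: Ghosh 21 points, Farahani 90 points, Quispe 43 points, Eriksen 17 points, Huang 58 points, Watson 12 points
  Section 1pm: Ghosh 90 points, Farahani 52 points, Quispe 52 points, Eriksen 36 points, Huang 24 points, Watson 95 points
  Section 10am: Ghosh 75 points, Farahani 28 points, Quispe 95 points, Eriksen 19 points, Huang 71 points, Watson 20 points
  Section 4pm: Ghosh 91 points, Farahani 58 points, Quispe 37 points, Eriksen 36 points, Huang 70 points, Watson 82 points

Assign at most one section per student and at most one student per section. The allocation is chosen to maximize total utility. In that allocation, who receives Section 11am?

Optimal: Ghosh→Section 4pm (91 points), Farahani→Section 9am (90 points), Quispe→Section 10am (95 points), Eriksen→Section 2pm (94 points), Huang→Section 11am (54 points), Watson→Section 1pm (95 points) — total 91+90+95+94+54+95 = 519 points.
Column-greedy (each section in turn goes to its best remaining student) gives 502 points, worse by 17.
Huang's own top section is Section 10am (71 points), but forcing Huang→Section 10am and reassigning the rest optimally gives only 514 points — worse by 5.

Huang receives Section 11am.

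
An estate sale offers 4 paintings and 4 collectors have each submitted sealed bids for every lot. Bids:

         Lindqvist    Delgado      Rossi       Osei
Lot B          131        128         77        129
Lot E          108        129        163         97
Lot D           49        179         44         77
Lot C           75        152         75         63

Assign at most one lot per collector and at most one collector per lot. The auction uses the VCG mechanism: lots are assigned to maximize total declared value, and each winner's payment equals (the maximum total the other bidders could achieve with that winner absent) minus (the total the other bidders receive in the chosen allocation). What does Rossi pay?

Efficient allocation: Lindqvist→Lot C ($75), Delgado→Lot D ($179), Rossi→Lot E ($163), Osei→Lot B ($129); total welfare W = $546.
Rossi receives Lot E at value $163, so the others get W − 163 = $383.
Without Rossi: best allocation of the remaining 3 bidders over all 4 lots is Lindqvist→Lot E ($108), Delgado→Lot D ($179), Osei→Lot B ($129), total $416.
VCG payment = (others' best without Rossi) − (others' welfare with Rossi) = 416 − 383 = $33.

Rossi pays $33.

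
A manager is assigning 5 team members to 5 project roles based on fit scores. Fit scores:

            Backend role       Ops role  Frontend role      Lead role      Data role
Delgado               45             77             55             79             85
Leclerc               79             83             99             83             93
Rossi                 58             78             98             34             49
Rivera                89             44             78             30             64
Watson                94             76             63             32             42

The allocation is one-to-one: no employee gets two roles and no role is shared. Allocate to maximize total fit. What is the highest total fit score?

Max total: 435 pts

Optimal: Delgado→Lead role (79 pts), Leclerc→Data role (93 pts), Rossi→Frontend role (98 pts), Rivera→Backend role (89 pts), Watson→Ops role (76 pts) — total 79+93+98+89+76 = 435 pts.
Column-greedy (each role in turn goes to its best remaining employee) gives 418 pts, worse by 17.
Next-best assignment: Delgado→Data role, Leclerc→Lead role, Rossi→Frontend role, Rivera→Backend role, Watson→Ops role = 431 pts.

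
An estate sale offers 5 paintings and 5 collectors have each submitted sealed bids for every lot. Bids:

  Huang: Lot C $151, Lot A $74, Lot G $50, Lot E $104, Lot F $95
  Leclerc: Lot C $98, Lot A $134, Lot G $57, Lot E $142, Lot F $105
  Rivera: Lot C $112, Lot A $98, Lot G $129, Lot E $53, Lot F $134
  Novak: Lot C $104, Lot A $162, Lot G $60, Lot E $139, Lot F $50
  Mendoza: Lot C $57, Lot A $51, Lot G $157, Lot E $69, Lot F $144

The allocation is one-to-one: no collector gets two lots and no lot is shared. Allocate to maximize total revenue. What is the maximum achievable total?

Maximum total: $746

Optimal: Huang→Lot C ($151), Leclerc→Lot E ($142), Rivera→Lot F ($134), Novak→Lot A ($162), Mendoza→Lot G ($157) — total 151+142+134+162+157 = $746.
Next-best assignment: Huang→Lot C, Leclerc→Lot E, Rivera→Lot G, Novak→Lot A, Mendoza→Lot F = $728.
Swapping Rivera↔Mendoza (Rivera→Lot G $129, Mendoza→Lot F $144) loses 18.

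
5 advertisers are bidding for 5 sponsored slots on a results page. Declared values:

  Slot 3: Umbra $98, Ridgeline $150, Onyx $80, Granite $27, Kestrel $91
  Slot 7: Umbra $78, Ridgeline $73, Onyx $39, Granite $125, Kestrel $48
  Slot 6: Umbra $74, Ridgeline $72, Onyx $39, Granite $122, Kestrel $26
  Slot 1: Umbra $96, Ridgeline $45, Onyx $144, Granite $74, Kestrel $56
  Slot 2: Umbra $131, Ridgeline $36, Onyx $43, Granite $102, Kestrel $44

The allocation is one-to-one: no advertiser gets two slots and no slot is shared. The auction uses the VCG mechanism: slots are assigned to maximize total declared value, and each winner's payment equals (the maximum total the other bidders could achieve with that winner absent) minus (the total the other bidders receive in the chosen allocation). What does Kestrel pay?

Efficient allocation: Umbra→Slot 2 ($131), Ridgeline→Slot 3 ($150), Onyx→Slot 1 ($144), Granite→Slot 6 ($122), Kestrel→Slot 7 ($48); total welfare W = $595.
Kestrel receives Slot 7 at value $48, so the others get W − 48 = $547.
Without Kestrel: best allocation of the remaining 4 bidders over all 5 slots is Umbra→Slot 2 ($131), Ridgeline→Slot 3 ($150), Onyx→Slot 1 ($144), Granite→Slot 7 ($125), total $550.
VCG payment = (others' best without Kestrel) − (others' welfare with Kestrel) = 550 − 547 = $3.

Kestrel pays $3.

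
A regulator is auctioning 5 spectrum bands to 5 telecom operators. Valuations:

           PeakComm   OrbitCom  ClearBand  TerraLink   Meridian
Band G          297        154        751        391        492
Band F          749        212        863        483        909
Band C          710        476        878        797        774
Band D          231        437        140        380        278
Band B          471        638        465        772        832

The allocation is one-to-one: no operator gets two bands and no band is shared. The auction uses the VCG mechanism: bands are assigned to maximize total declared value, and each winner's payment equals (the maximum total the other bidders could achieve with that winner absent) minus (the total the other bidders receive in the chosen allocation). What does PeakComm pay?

PeakComm pays $226M.

Efficient allocation: PeakComm→Band C ($710M), OrbitCom→Band D ($437M), ClearBand→Band G ($751M), TerraLink→Band B ($772M), Meridian→Band F ($909M); total welfare W = $3579M.
PeakComm receives Band C at value $710M, so the others get W − 710 = $2869M.
Without PeakComm: best allocation of the remaining 4 bidders over all 5 bands is OrbitCom→Band B ($638M), ClearBand→Band G ($751M), TerraLink→Band C ($797M), Meridian→Band F ($909M), total $3095M.
VCG payment = (others' best without PeakComm) − (others' welfare with PeakComm) = 3095 − 2869 = $226M.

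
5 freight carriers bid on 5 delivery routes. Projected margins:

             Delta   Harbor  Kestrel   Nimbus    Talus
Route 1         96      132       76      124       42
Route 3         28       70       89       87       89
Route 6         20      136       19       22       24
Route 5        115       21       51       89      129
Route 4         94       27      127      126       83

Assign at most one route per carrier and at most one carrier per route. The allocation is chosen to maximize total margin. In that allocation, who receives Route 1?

Nimbus receives Route 1.

Optimal: Delta→Route 5 ($115k), Harbor→Route 6 ($136k), Kestrel→Route 4 ($127k), Nimbus→Route 1 ($124k), Talus→Route 3 ($89k) — total 115+136+127+124+89 = $591k.
Column-greedy (each route in turn goes to its best remaining carrier) gives $486k, worse by 105.
Next-best assignment: Delta→Route 1, Harbor→Route 6, Kestrel→Route 3, Nimbus→Route 4, Talus→Route 5 = $576k.
No other one-to-one assignment exceeds $591k.
Nimbus's own top route is Route 4 ($126k), but forcing Nimbus→Route 4 and reassigning the rest optimally gives only $576k — worse by 15.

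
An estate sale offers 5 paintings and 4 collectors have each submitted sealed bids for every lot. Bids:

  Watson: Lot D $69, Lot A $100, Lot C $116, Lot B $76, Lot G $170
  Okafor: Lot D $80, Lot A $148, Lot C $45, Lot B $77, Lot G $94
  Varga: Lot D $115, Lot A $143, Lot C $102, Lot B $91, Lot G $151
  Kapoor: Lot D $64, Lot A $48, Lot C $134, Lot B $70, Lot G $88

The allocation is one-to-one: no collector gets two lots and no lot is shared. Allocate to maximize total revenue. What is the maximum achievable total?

Treat this as an assignment problem: match each collector to one lot.
Optimal: Watson→Lot G ($170), Okafor→Lot A ($148), Varga→Lot D ($115), Kapoor→Lot C ($134) — total 170+148+115+134 = $567.
Column-greedy (each lot in turn goes to its best remaining collector) gives $473, worse by 94.
Next-best assignment: Watson→Lot G, Okafor→Lot A, Varga→Lot B, Kapoor→Lot C = $543.

Maximum total: $567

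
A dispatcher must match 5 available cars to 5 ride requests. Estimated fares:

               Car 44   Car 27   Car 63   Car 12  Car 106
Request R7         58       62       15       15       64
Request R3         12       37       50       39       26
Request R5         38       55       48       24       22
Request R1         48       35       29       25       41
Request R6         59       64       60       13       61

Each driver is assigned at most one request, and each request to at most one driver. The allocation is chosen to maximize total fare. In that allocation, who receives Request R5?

Car 27 receives Request R5.

Optimal: Car 44→Request R1 ($48), Car 27→Request R5 ($55), Car 63→Request R6 ($60), Car 12→Request R3 ($39), Car 106→Request R7 ($64) — total 48+55+60+39+64 = $266.
Max-entry greedy (repeatedly take the single best remaining cell) gives $250, worse by 16.
Swapping Car 12↔Car 27 (Car 12→Request R5 $24, Car 27→Request R3 $37) loses 33.
Every other assignment is strictly worse.
Car 27's own top request is Request R6 ($64), but forcing Car 27→Request R6 and reassigning the rest optimally gives only $263 — worse by 3.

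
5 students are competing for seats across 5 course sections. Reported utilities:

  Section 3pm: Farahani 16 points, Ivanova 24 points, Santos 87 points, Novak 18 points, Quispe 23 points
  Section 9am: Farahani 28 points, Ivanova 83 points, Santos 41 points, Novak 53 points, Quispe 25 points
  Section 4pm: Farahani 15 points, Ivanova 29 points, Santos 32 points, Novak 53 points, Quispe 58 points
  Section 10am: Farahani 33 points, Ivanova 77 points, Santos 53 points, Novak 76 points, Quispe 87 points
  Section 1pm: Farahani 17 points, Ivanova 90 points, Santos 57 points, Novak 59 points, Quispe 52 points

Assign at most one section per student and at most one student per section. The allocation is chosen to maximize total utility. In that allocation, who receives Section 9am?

Optimal: Farahani→Section 9am (28 points), Ivanova→Section 1pm (90 points), Santos→Section 3pm (87 points), Novak→Section 4pm (53 points), Quispe→Section 10am (87 points) — total 28+90+87+53+87 = 345 points.
Column-greedy (each section in turn goes to its best remaining student) gives 321 points, worse by 24.
Next-best assignment: Farahani→Section 9am, Ivanova→Section 1pm, Santos→Section 3pm, Novak→Section 10am, Quispe→Section 4pm = 339 points.
Every other assignment is strictly worse.
Farahani's own top section is Section 10am (33 points), but forcing Farahani→Section 10am and reassigning the rest optimally gives only 321 points — worse by 24.

Farahani receives Section 9am.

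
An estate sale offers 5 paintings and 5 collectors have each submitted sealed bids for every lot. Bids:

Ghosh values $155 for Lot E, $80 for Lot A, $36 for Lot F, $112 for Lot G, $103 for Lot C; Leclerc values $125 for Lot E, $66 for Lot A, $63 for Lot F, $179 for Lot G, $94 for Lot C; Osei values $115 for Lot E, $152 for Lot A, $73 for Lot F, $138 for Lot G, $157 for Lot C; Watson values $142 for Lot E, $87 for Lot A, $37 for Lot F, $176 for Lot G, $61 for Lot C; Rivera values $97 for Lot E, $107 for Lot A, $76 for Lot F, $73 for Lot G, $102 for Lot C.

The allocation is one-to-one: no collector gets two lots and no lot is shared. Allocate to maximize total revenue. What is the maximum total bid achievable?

Maximum total: $658

This is a one-to-one assignment (maximum-weight bipartite matching).
Optimal: Ghosh→Lot E ($155), Leclerc→Lot F ($63), Osei→Lot C ($157), Watson→Lot G ($176), Rivera→Lot A ($107) — total 155+63+157+176+107 = $658.
Column-greedy (each lot in turn goes to its best remaining collector) gives $623, worse by 35.
Next-best assignment: Ghosh→Lot E, Leclerc→Lot G, Osei→Lot C, Watson→Lot A, Rivera→Lot F = $654.
Swapping Osei↔Rivera (Osei→Lot A $152, Rivera→Lot C $102) loses 10.
Every other assignment is strictly worse.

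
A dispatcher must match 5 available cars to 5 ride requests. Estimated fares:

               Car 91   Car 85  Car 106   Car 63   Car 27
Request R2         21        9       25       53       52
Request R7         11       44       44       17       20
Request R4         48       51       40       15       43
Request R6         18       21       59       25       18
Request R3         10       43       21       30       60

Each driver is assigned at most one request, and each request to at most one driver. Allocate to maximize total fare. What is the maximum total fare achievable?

This is the linear assignment problem.
Optimal: Car 91→Request R4 ($48), Car 85→Request R7 ($44), Car 106→Request R6 ($59), Car 63→Request R2 ($53), Car 27→Request R3 ($60) — total 48+44+59+53+60 = $264.
Max-entry greedy (repeatedly take the single best remaining cell) gives $234, worse by 30.
Swapping Car 106↔Car 85 (Car 106→Request R7 $44, Car 85→Request R6 $21) loses 38.

Max total: $264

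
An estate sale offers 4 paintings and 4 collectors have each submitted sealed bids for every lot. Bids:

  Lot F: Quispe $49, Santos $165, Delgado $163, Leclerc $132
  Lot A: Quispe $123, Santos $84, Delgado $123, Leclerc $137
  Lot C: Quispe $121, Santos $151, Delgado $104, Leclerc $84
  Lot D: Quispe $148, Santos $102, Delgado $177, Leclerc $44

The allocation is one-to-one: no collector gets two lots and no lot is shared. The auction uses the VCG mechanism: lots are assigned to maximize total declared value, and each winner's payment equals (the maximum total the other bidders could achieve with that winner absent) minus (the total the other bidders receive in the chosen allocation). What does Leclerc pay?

Efficient allocation: Quispe→Lot C ($121), Santos→Lot F ($165), Delgado→Lot D ($177), Leclerc→Lot A ($137); total welfare W = $600.
Leclerc receives Lot A at value $137, so the others get W − 137 = $463.
Without Leclerc: best allocation of the remaining 3 bidders over all 4 lots is Quispe→Lot A ($123), Santos→Lot F ($165), Delgado→Lot D ($177), total $465.
VCG payment = (others' best without Leclerc) − (others' welfare with Leclerc) = 465 − 463 = $2.

Leclerc pays $2.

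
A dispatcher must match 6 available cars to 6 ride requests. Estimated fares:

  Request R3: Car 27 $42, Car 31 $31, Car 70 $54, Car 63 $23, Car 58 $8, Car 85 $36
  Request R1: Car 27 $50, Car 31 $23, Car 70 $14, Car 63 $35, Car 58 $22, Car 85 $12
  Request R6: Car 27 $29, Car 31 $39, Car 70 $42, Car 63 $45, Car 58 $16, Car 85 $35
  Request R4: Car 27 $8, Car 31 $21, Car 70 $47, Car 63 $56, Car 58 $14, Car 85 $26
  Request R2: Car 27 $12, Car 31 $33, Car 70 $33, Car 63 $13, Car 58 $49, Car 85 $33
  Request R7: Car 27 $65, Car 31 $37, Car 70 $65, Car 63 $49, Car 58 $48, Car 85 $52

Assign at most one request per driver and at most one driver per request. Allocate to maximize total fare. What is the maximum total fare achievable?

Maximum total: $300

This is the linear assignment problem.
Optimal: Car 27→Request R1 ($50), Car 31→Request R6 ($39), Car 70→Request R3 ($54), Car 63→Request R4 ($56), Car 58→Request R2 ($49), Car 85→Request R7 ($52) — total 50+39+54+56+49+52 = $300.
Row-greedy (each driver in turn takes its best remaining request) gives $275, worse by 25.
Swapping Car 58↔Car 70 (Car 58→Request R3 $8, Car 70→Request R2 $33) loses 62.
No other one-to-one assignment exceeds $300.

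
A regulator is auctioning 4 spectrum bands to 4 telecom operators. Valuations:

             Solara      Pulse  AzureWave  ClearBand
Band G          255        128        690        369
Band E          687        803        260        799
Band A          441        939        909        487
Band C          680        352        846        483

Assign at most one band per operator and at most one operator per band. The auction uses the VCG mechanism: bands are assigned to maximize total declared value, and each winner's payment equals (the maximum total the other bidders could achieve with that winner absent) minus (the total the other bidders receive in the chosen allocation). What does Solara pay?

Solara pays $156M.

Efficient allocation: Solara→Band C ($680M), Pulse→Band A ($939M), AzureWave→Band G ($690M), ClearBand→Band E ($799M); total welfare W = $3108M.
Solara receives Band C at value $680M, so the others get W − 680 = $2428M.
Without Solara: best allocation of the remaining 3 bidders over all 4 bands is Pulse→Band A ($939M), AzureWave→Band C ($846M), ClearBand→Band E ($799M), total $2584M.
VCG payment = (others' best without Solara) − (others' welfare with Solara) = 2584 − 2428 = $156M.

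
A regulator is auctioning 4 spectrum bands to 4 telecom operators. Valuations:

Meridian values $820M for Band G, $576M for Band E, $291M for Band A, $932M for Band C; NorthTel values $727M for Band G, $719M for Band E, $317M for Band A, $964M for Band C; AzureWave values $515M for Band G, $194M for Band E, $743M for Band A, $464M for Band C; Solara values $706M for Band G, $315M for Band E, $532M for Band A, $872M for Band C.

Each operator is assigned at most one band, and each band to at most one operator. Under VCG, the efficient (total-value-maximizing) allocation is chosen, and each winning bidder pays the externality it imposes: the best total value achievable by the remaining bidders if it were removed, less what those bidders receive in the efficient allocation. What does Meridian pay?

Meridian pays $79M.

Efficient allocation: Meridian→Band G ($820M), NorthTel→Band E ($719M), AzureWave→Band A ($743M), Solara→Band C ($872M); total welfare W = $3154M.
Meridian receives Band G at value $820M, so the others get W − 820 = $2334M.
Without Meridian: best allocation of the remaining 3 bidders over all 4 bands is NorthTel→Band C ($964M), AzureWave→Band A ($743M), Solara→Band G ($706M), total $2413M.
VCG payment = (others' best without Meridian) − (others' welfare with Meridian) = 2413 − 2334 = $79M.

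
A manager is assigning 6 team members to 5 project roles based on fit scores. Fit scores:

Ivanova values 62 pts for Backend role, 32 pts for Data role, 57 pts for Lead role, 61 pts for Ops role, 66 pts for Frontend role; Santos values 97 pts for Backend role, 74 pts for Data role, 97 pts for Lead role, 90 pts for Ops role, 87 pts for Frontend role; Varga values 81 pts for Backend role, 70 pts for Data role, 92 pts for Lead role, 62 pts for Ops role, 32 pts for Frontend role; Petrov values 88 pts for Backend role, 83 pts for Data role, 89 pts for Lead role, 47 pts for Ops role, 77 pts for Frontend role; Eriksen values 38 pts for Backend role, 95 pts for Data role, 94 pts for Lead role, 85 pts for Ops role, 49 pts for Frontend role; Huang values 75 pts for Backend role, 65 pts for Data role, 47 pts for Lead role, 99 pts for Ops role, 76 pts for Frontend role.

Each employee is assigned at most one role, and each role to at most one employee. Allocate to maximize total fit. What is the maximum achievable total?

Max total: 461 pts

This is the linear assignment problem.
Optimal: Petrov→Backend role (88 pts), Eriksen→Data role (95 pts), Varga→Lead role (92 pts), Huang→Ops role (99 pts), Santos→Frontend role (87 pts) — total 88+95+92+99+87 = 461 pts.
Column-greedy (each role in turn goes to its best remaining employee) gives 460 pts, worse by 1.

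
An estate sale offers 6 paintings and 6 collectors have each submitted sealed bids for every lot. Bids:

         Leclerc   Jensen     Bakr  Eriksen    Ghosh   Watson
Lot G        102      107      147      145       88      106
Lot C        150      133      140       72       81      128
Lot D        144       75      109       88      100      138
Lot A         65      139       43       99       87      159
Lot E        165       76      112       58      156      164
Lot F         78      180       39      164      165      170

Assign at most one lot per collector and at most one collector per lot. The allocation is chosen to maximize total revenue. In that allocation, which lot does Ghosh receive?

Ghosh receives Lot E.

Optimal: Leclerc→Lot D ($144), Jensen→Lot F ($180), Bakr→Lot C ($140), Eriksen→Lot G ($145), Ghosh→Lot E ($156), Watson→Lot A ($159) — total 144+180+140+145+156+159 = $924.
Checked against all permutations: $924 is optimal.
Ghosh's own top lot is Lot F ($165), but forcing Ghosh→Lot F and reassigning the rest optimally gives only $897 — worse by 27.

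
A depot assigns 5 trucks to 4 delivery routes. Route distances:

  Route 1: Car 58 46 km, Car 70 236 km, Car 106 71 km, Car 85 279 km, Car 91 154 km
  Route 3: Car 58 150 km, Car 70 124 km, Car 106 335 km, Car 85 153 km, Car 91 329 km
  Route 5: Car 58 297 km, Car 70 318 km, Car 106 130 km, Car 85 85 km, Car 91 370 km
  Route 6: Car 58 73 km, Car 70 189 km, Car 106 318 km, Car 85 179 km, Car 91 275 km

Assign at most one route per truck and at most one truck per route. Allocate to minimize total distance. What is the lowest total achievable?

Min total: 353 km

Optimal: Car 106→Route 1 (71 km), Car 70→Route 3 (124 km), Car 85→Route 5 (85 km), Car 58→Route 6 (73 km) — total 71+124+85+73 = 353 km.
Column-greedy (each route in turn goes to its cheapest remaining truck) gives 530 km, worse by 177.
Swapping Car 85↔Car 106 (Car 85→Route 1 279 km, Car 106→Route 5 130 km) adds 253.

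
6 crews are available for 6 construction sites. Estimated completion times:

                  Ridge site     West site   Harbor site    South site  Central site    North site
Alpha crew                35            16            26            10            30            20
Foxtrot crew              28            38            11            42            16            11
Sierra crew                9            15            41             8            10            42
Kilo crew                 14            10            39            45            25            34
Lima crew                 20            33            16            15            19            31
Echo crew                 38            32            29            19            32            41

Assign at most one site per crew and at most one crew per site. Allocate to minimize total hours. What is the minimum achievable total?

Minimum total: 86 hours

Optimal: Alpha crew→West site (16 hours), Foxtrot crew→North site (11 hours), Sierra crew→Central site (10 hours), Kilo crew→Ridge site (14 hours), Lima crew→Harbor site (16 hours), Echo crew→South site (19 hours) — total 16+11+10+14+16+19 = 86 hours.
Row-greedy (each crew in turn takes its cheapest remaining site) gives 100 hours, worse by 14.
Next-best assignment: Alpha crew→South site, Foxtrot crew→North site, Sierra crew→Ridge site, Kilo crew→West site, Lima crew→Harbor site, Echo crew→Central site = 88 hours.
Swapping Lima crew↔Alpha crew (Lima crew→West site 33 hours, Alpha crew→Harbor site 26 hours) adds 27.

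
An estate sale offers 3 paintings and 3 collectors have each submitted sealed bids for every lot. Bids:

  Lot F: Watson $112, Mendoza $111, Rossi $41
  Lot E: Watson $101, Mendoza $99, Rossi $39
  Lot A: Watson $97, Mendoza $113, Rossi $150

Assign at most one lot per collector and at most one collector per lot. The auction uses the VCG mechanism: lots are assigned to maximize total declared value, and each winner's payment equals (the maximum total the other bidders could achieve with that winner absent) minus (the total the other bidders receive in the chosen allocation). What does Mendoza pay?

Efficient allocation: Watson→Lot E ($101), Mendoza→Lot F ($111), Rossi→Lot A ($150); total welfare W = $362.
Mendoza receives Lot F at value $111, so the others get W − 111 = $251.
Without Mendoza: best allocation of the remaining 2 bidders over all 3 lots is Watson→Lot F ($112), Rossi→Lot A ($150), total $262.
VCG payment = (others' best without Mendoza) − (others' welfare with Mendoza) = 262 − 251 = $11.

Mendoza pays $11.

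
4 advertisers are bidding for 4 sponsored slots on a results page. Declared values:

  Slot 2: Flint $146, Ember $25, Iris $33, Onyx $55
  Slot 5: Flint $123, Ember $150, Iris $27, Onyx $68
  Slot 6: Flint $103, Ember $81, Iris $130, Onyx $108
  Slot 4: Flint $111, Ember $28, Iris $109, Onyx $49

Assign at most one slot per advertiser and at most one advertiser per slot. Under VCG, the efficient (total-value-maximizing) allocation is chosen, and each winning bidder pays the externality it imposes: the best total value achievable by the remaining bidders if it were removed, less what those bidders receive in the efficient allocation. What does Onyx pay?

Efficient allocation: Flint→Slot 2 ($146), Ember→Slot 5 ($150), Iris→Slot 4 ($109), Onyx→Slot 6 ($108); total welfare W = $513.
Onyx receives Slot 6 at value $108, so the others get W − 108 = $405.
Without Onyx: best allocation of the remaining 3 bidders over all 4 slots is Flint→Slot 2 ($146), Ember→Slot 5 ($150), Iris→Slot 6 ($130), total $426.
VCG payment = (others' best without Onyx) − (others' welfare with Onyx) = 426 − 405 = $21.

Onyx pays $21.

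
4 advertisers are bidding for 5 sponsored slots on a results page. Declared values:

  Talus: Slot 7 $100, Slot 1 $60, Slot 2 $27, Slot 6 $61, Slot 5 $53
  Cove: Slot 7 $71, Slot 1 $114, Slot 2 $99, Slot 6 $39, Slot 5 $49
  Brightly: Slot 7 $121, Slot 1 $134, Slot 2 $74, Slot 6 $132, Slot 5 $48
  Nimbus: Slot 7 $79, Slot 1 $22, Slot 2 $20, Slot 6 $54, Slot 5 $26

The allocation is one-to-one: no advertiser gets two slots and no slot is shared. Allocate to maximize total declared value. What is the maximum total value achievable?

Optimal: Talus→Slot 7 ($100), Cove→Slot 2 ($99), Brightly→Slot 1 ($134), Nimbus→Slot 6 ($54) — total 100+99+134+54 = $387.
Row-greedy (each advertiser in turn takes its best remaining slot) gives $372, worse by 15.
Next-best assignment: Talus→Slot 5, Cove→Slot 1, Brightly→Slot 6, Nimbus→Slot 7 = $378.
Every other assignment is strictly worse.

Max total: $387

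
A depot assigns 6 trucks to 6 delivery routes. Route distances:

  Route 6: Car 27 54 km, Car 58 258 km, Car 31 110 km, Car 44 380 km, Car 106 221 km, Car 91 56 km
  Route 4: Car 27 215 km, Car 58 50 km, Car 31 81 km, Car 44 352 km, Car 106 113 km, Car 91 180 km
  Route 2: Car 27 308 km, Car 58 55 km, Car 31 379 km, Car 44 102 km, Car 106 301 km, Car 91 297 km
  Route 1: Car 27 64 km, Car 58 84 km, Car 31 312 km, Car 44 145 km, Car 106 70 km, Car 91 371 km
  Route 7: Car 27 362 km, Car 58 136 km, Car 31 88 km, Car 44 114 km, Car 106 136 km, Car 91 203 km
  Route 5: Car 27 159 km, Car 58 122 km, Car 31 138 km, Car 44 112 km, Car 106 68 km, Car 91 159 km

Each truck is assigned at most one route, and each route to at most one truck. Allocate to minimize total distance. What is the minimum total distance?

Minimum total: 428 km

Optimal: Car 27→Route 1 (64 km), Car 58→Route 4 (50 km), Car 31→Route 7 (88 km), Car 44→Route 2 (102 km), Car 106→Route 5 (68 km), Car 91→Route 6 (56 km) — total 64+50+88+102+68+56 = 428 km.
Row-greedy (each truck in turn takes its cheapest remaining route) gives 733 km, worse by 305.
Swapping Car 91↔Car 106 (Car 91→Route 5 159 km, Car 106→Route 6 221 km) adds 256.
No other one-to-one assignment undercuts 428 km.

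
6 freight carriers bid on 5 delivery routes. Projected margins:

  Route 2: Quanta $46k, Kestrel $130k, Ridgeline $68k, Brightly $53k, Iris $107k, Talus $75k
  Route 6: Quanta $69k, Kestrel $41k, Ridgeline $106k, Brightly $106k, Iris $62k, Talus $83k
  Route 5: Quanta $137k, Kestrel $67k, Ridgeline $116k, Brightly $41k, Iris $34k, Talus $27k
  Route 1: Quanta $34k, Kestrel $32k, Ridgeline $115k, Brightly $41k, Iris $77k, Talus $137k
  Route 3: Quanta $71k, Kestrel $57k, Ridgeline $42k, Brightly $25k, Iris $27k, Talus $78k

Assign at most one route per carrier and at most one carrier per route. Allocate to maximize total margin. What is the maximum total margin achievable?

Treat this as an assignment problem: match each carrier to one route.
Optimal: Kestrel→Route 2 ($130k), Brightly→Route 6 ($106k), Quanta→Route 5 ($137k), Ridgeline→Route 1 ($115k), Talus→Route 3 ($78k) — total 130+106+137+115+78 = $566k.
Row-greedy (each carrier in turn takes its best remaining route) gives $515k, worse by 51.
No other one-to-one assignment exceeds $566k.

Maximum total: $566k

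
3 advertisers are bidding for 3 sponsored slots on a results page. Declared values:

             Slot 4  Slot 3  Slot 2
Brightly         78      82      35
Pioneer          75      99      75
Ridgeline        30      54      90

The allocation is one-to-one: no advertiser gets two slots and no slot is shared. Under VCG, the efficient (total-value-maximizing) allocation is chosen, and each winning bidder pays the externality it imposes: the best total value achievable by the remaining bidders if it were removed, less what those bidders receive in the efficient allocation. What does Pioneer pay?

Efficient allocation: Brightly→Slot 4 ($78), Pioneer→Slot 3 ($99), Ridgeline→Slot 2 ($90); total welfare W = $267.
Pioneer receives Slot 3 at value $99, so the others get W − 99 = $168.
Without Pioneer: best allocation of the remaining 2 bidders over all 3 slots is Brightly→Slot 3 ($82), Ridgeline→Slot 2 ($90), total $172.
VCG payment = (others' best without Pioneer) − (others' welfare with Pioneer) = 172 − 168 = $4.

Pioneer pays $4.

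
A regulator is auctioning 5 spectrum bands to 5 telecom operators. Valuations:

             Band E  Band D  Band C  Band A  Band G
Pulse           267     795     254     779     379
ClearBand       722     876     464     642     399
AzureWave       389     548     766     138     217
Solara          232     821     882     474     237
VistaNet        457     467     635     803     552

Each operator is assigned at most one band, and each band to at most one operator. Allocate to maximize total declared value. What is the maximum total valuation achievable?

This is the linear assignment problem.
Optimal: Pulse→Band A ($779M), ClearBand→Band E ($722M), AzureWave→Band C ($766M), Solara→Band D ($821M), VistaNet→Band G ($552M) — total 779+722+766+821+552 = $3640M.
Next-best assignment: Pulse→Band G, ClearBand→Band E, AzureWave→Band C, Solara→Band D, VistaNet→Band A = $3491M.

Max total: $3640M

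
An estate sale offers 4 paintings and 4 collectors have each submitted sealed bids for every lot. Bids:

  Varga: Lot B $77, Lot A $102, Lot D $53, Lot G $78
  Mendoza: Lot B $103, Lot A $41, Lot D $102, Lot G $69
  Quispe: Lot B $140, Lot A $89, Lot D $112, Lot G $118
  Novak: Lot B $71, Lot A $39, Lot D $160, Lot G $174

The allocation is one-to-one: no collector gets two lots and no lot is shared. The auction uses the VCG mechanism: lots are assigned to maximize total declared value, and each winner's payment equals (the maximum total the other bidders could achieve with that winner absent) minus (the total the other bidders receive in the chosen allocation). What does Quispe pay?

Quispe pays $1.

Efficient allocation: Varga→Lot A ($102), Mendoza→Lot D ($102), Quispe→Lot B ($140), Novak→Lot G ($174); total welfare W = $518.
Quispe receives Lot B at value $140, so the others get W − 140 = $378.
Without Quispe: best allocation of the remaining 3 bidders over all 4 lots is Varga→Lot A ($102), Mendoza→Lot B ($103), Novak→Lot G ($174), total $379.
VCG payment = (others' best without Quispe) − (others' welfare with Quispe) = 379 − 378 = $1.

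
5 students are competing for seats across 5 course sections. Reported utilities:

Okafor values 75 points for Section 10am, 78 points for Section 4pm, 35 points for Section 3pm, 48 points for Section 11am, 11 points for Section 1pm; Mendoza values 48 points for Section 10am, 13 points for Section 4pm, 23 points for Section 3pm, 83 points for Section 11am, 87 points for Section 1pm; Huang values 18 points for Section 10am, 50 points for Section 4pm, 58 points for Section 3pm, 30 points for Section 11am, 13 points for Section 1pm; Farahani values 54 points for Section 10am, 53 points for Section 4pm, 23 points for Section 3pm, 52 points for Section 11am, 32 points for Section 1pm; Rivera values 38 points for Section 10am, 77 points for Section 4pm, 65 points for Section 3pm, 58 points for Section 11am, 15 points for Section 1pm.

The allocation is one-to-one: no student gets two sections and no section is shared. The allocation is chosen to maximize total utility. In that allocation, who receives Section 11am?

Optimal: Okafor→Section 10am (75 points), Mendoza→Section 1pm (87 points), Huang→Section 3pm (58 points), Farahani→Section 11am (52 points), Rivera→Section 4pm (77 points) — total 75+87+58+52+77 = 349 points.
Row-greedy (each student in turn takes its best remaining section) gives 335 points, worse by 14.
Next-best assignment: Okafor→Section 4pm, Mendoza→Section 1pm, Huang→Section 3pm, Farahani→Section 10am, Rivera→Section 11am = 335 points.
Farahani's own top section is Section 10am (54 points), but forcing Farahani→Section 10am and reassigning the rest optimally gives only 335 points — worse by 14.

Farahani receives Section 11am.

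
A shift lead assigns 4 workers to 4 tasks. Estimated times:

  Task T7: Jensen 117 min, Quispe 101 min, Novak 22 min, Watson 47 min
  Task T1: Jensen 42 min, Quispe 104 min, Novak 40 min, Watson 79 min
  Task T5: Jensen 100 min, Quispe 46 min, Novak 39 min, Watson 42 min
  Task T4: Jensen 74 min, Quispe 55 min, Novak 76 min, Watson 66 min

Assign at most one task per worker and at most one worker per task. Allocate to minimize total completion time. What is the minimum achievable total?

Minimum total: 161 min

Optimal: Jensen→Task T1 (42 min), Quispe→Task T4 (55 min), Novak→Task T7 (22 min), Watson→Task T5 (42 min) — total 42+55+22+42 = 161 min.
Row-greedy (each worker in turn takes its cheapest remaining task) gives 176 min, worse by 15.
Next-best assignment: Jensen→Task T1, Quispe→Task T5, Novak→Task T7, Watson→Task T4 = 176 min.
Checked against all permutations: 161 min is optimal.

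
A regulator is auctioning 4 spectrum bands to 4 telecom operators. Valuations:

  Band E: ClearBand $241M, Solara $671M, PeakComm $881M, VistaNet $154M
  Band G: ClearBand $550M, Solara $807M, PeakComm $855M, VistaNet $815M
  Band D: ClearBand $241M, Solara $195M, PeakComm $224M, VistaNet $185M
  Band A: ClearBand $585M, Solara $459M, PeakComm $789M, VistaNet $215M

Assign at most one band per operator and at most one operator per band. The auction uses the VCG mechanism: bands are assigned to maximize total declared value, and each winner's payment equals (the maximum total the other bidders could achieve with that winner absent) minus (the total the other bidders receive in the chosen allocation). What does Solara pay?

Solara pays $436M.

Efficient allocation: ClearBand→Band D ($241M), Solara→Band E ($671M), PeakComm→Band A ($789M), VistaNet→Band G ($815M); total welfare W = $2516M.
Solara receives Band E at value $671M, so the others get W − 671 = $1845M.
Without Solara: best allocation of the remaining 3 bidders over all 4 bands is ClearBand→Band A ($585M), PeakComm→Band E ($881M), VistaNet→Band G ($815M), total $2281M.
VCG payment = (others' best without Solara) − (others' welfare with Solara) = 2281 − 1845 = $436M.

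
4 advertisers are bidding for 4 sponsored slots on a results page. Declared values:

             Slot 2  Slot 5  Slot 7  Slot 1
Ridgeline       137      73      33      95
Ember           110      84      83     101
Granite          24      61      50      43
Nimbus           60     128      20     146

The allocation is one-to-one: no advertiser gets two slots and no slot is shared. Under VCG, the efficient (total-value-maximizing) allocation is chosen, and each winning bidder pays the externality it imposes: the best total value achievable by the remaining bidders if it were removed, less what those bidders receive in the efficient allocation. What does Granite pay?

Efficient allocation: Ridgeline→Slot 2 ($137), Ember→Slot 7 ($83), Granite→Slot 5 ($61), Nimbus→Slot 1 ($146); total welfare W = $427.
Granite receives Slot 5 at value $61, so the others get W − 61 = $366.
Without Granite: best allocation of the remaining 3 bidders over all 4 slots is Ridgeline→Slot 2 ($137), Ember→Slot 5 ($84), Nimbus→Slot 1 ($146), total $367.
VCG payment = (others' best without Granite) − (others' welfare with Granite) = 367 − 366 = $1.

Granite pays $1.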